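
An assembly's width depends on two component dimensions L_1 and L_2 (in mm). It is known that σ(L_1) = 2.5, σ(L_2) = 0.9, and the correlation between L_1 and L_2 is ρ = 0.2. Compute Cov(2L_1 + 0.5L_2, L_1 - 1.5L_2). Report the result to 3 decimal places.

Var(L_1) = (2.5)² = 6.25;  Var(L_2) = (0.9)² = 0.81
Cov(L_1,L_2) = ρ·σ(L_1)·σ(L_2) = 0.2·2.5·0.9 = 0.45
Cov(2L_1 + 0.5L_2, L_1 - 1.5L_2) = (2)(1)Var(L_1) + (0.5)(-1.5)Var(L_2) + [(2)(-1.5) + (0.5)(1)]Cov(L_1,L_2)
= 2·6.25 + -0.75·0.81 + -2.5·0.45 = 10.7675

10.768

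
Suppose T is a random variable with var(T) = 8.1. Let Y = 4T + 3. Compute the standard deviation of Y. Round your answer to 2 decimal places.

11.38

var(4T + 3) = (4)²·8.1 = 129.6
σ(Y) = √129.6 ≈ 11.38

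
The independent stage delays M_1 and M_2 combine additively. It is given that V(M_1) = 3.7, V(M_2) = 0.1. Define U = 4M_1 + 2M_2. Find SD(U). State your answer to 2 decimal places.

7.72

By independence, V(U) = (4)²V(M_1) + (2)²V(M_2)
= (4)²·3.7 + (2)²·0.1 = 59.6
SD(U) = √59.6 ≈ 7.72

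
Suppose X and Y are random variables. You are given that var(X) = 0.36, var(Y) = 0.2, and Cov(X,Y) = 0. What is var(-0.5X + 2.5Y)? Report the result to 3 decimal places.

1.340

var(-0.5X + 2.5Y) = (-0.5)²·var(X) + (2.5)²·var(Y) + 2·(-0.5)·(2.5)·Cov(X,Y)
= 0.25·0.36 + 6.25·0.2 + -2.5·0 = 1.34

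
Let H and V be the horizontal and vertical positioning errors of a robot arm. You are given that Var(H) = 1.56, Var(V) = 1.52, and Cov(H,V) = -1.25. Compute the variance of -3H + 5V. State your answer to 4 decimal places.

Var(-3H + 5V) = (-3)²·Var(H) + (5)²·Var(V) + 2·(-3)·(5)·Cov(H,V)
= 9·1.56 + 25·1.52 + -30·-1.25 = 89.54

89.5400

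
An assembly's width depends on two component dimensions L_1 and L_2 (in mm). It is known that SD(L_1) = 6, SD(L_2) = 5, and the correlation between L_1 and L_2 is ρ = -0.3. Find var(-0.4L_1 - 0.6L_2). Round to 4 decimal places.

10.4400

var(L_1) = (6)² = 36;  var(L_2) = (5)² = 25
cov(L_1,L_2) = ρ·SD(L_1)·SD(L_2) = -0.3·6·5 = -9
var(-0.4L_1 - 0.6L_2) = (-0.4)²·var(L_1) + (-0.6)²·var(L_2) + 2·(-0.4)·(-0.6)·cov(L_1,L_2)
= 0.16·36 + 0.36·25 + 0.48·-9 = 10.44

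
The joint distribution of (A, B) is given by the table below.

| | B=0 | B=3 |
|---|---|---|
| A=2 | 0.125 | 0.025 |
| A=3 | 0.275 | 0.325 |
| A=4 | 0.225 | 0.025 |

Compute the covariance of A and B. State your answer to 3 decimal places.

E[A] = 3.1,  E[B] = 1.125
E[AB] = 3.375
Cov(A,B) = E[AB] − E[A]E[B] = 3.375 − (3.1)(1.125) = -0.1125

-0.113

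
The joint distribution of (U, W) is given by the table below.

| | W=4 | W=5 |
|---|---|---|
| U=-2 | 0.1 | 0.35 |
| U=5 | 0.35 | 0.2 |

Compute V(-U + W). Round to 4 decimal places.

E[U] = 1.85,  E[W] = 4.55,  E[UW] = 7.7
V(U) = 15.55 − (1.85)² = 12.1275;  V(W) = 20.95 − (4.55)² = 0.2475
Cov(U,W) = 7.7 − (1.85)(4.55) = -0.7175
V(-U + W) = (-1)²·12.1275 + (1)²·0.2475 + 2·(-1)·(1)·-0.7175 = 13.81

13.8100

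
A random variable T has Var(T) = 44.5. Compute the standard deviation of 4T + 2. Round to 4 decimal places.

Var(4T + 2) = (4)²·44.5 = 712
SD(4T + 2) = √712 ≈ 26.6833

26.6833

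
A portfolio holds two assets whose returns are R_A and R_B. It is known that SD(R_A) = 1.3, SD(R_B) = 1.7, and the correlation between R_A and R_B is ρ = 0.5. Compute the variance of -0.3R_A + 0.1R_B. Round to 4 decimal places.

var(R_A) = (1.3)² = 1.69;  var(R_B) = (1.7)² = 2.89
Cov(R_A,R_B) = ρ·SD(R_A)·SD(R_B) = 0.5·1.3·1.7 = 1.105
var(-0.3R_A + 0.1R_B) = (-0.3)²·var(R_A) + (0.1)²·var(R_B) + 2·(-0.3)·(0.1)·Cov(R_A,R_B)
= 0.09·1.69 + 0.01·2.89 + -0.06·1.105 = 0.1147

0.1147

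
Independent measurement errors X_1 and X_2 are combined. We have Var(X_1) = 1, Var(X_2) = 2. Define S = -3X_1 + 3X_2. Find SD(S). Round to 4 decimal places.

By independence, Var(S) = (-3)²Var(X_1) + (3)²Var(X_2)
= (-3)²·1 + (3)²·2 = 27
SD(S) = √27 ≈ 5.1962

5.1962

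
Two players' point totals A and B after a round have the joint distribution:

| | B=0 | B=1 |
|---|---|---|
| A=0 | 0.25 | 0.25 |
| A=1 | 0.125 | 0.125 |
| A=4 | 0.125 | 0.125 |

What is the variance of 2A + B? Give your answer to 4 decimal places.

E[A] = 1.25,  E[B] = 0.5,  E[AB] = 0.625
var(A) = 4.25 − (1.25)² = 2.6875;  var(B) = 0.5 − (0.5)² = 0.25
Cov(A,B) = 0.625 − (1.25)(0.5) = 0
var(2A + B) = (2)²·2.6875 + (1)²·0.25 + 2·(2)·(1)·0 = 11

11.0000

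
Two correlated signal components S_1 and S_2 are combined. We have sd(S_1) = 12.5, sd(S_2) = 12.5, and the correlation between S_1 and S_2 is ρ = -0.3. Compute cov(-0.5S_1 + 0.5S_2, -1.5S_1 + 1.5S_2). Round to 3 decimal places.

Var(S_1) = (12.5)² = 156.25;  Var(S_2) = (12.5)² = 156.25
cov(S_1,S_2) = ρ·sd(S_1)·sd(S_2) = -0.3·12.5·12.5 = -46.875
cov(-0.5S_1 + 0.5S_2, -1.5S_1 + 1.5S_2) = (-0.5)(-1.5)Var(S_1) + (0.5)(1.5)Var(S_2) + [(-0.5)(1.5) + (0.5)(-1.5)]cov(S_1,S_2)
= 0.75·156.25 + 0.75·156.25 + -1.5·-46.875 = 304.6875

304.688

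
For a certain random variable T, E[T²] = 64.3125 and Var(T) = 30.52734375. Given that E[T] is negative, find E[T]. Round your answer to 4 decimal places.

-5.8125

(E[T])² = E[T²] − Var(T) = 64.3125 − 30.52734375 = 33.78515625
E[T] = −√33.78515625 = -5.8125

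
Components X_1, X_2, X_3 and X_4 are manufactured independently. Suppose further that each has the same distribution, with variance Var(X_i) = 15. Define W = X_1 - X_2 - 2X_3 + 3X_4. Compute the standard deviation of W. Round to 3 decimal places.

15.000

By independence, Var(W) = (1)²Var(X_1) + (-1)²Var(X_2) + (-2)²Var(X_3) + (3)²Var(X_4)
= (1)²·15 + (-1)²·15 + (-2)²·15 + (3)²·15 = 225
SD(W) = √225 ≈ 15.000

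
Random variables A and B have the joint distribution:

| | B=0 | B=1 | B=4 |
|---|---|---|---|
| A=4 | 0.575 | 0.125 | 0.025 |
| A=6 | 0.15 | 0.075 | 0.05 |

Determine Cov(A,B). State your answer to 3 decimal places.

0.275

E[A] = 4.55,  E[B] = 0.5
E[AB] = 2.55
Cov(A,B) = E[AB] − E[A]E[B] = 2.55 − (4.55)(0.5) = 0.275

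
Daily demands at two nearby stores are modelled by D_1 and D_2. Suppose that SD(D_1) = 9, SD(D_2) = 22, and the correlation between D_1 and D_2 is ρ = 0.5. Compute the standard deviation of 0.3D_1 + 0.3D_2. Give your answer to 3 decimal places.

8.287

Var(D_1) = (9)² = 81;  Var(D_2) = (22)² = 484
Cov(D_1,D_2) = ρ·SD(D_1)·SD(D_2) = 0.5·9·22 = 99
Var(0.3D_1 + 0.3D_2) = (0.3)²·Var(D_1) + (0.3)²·Var(D_2) + 2·(0.3)·(0.3)·Cov(D_1,D_2)
= 0.09·81 + 0.09·484 + 0.18·99 = 68.67
SD(0.3D_1 + 0.3D_2) = √68.67 ≈ 8.287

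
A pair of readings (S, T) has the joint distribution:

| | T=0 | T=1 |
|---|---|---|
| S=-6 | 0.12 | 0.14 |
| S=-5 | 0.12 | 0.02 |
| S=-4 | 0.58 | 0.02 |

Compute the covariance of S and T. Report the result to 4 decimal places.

E[S] = -4.66,  E[T] = 0.18
E[ST] = -1.02
cov(S,T) = E[ST] − E[S]E[T] = -1.02 − (-4.66)(0.18) = -0.1812

-0.1812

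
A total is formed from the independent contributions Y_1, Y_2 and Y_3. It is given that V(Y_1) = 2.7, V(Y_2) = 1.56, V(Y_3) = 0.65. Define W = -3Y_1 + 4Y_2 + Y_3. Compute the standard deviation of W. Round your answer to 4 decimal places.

By independence, V(W) = (-3)²V(Y_1) + (4)²V(Y_2) + (1)²V(Y_3)
= (-3)²·2.7 + (4)²·1.56 + (1)²·0.65 = 49.91
SD(W) = √49.91 ≈ 7.0647

7.0647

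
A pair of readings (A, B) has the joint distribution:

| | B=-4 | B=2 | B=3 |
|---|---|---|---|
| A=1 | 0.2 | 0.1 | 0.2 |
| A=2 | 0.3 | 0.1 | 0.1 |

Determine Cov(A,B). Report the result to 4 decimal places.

E[A] = 1.5,  E[B] = -0.7
E[AB] = -1.4
Cov(A,B) = E[AB] − E[A]E[B] = -1.4 − (1.5)(-0.7) = -0.35

-0.3500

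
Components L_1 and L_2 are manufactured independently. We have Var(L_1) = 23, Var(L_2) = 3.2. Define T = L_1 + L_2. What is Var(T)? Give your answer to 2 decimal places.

26.20

By independence, Var(T) = (1)²Var(L_1) + (1)²Var(L_2)
= (1)²·23 + (1)²·3.2 = 26.2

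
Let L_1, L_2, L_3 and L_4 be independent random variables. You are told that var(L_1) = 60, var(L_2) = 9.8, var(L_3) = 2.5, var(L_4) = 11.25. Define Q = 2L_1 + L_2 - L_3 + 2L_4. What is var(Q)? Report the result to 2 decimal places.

297.30

By independence, var(Q) = (2)²var(L_1) + (1)²var(L_2) + (-1)²var(L_3) + (2)²var(L_4)
= (2)²·60 + (1)²·9.8 + (-1)²·2.5 + (2)²·11.25 = 297.3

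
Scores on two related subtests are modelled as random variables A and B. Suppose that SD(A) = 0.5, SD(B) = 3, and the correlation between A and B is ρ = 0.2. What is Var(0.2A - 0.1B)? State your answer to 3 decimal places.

Var(A) = (0.5)² = 0.25;  Var(B) = (3)² = 9
Cov(A,B) = ρ·SD(A)·SD(B) = 0.2·0.5·3 = 0.3
Var(0.2A - 0.1B) = (0.2)²·Var(A) + (-0.1)²·Var(B) + 2·(0.2)·(-0.1)·Cov(A,B)
= 0.04·0.25 + 0.01·9 + -0.04·0.3 = 0.088

0.088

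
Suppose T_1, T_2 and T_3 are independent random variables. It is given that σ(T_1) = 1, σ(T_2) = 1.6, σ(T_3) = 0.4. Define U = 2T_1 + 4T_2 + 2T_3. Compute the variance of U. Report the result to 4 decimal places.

Var(T_1) = 1, Var(T_2) = 2.56, Var(T_3) = 0.16
By independence, Var(U) = (2)²Var(T_1) + (4)²Var(T_2) + (2)²Var(T_3)
= (2)²·1 + (4)²·2.56 + (2)²·0.16 = 45.6

45.6000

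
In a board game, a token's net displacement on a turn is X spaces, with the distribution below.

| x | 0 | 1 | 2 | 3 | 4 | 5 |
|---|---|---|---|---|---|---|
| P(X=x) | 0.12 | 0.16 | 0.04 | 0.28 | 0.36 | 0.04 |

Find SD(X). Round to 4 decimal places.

E[X] = (0)(0.12) + (1)(0.16) + (2)(0.04) + (3)(0.28) + (4)(0.36) + (5)(0.04) = 2.72
E[X²] = (0)²(0.12) + (1)²(0.16) + (2)²(0.04) + (3)²(0.28) + (4)²(0.36) + (5)²(0.04) = 9.6
Var(X) = E[X²] − (E[X])² = 9.6 − (2.72)² = 2.2016
SD(X) = √2.2016 ≈ 1.4838

1.4838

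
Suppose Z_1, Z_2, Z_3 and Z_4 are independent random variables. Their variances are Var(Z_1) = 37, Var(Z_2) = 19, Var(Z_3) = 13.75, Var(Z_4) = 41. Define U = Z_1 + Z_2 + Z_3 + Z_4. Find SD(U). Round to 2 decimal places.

By independence, Var(U) = (1)²Var(Z_1) + (1)²Var(Z_2) + (1)²Var(Z_3) + (1)²Var(Z_4)
= (1)²·37 + (1)²·19 + (1)²·13.75 + (1)²·41 = 110.75
SD(U) = √110.75 ≈ 10.52

10.52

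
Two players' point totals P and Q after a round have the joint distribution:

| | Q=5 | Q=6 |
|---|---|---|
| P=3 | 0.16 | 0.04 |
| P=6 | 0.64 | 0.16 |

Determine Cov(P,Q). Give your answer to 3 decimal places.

0.000

E[P] = 5.4,  E[Q] = 5.2
E[PQ] = 28.08
Cov(P,Q) = E[PQ] − E[P]E[Q] = 28.08 − (5.4)(5.2) = 0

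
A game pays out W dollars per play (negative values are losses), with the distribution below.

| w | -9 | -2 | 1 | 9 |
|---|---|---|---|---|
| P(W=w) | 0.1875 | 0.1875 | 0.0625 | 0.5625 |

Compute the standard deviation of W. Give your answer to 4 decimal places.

E[W] = (-9)(0.1875) + (-2)(0.1875) + (1)(0.0625) + (9)(0.5625) = 3.0625
E[W²] = (-9)²(0.1875) + (-2)²(0.1875) + (1)²(0.0625) + (9)²(0.5625) = 61.5625
V(W) = E[W²] − (E[W])² = 61.5625 − (3.0625)² = 52.18359375
SD(W) = √52.18359375 ≈ 7.2238

7.2238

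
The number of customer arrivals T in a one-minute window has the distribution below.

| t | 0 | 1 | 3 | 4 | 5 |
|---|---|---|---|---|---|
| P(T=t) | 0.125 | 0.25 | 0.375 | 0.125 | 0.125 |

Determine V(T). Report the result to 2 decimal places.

2.50

E[T] = (0)(0.125) + (1)(0.25) + (3)(0.375) + (4)(0.125) + (5)(0.125) = 2.5
E[T²] = (0)²(0.125) + (1)²(0.25) + (3)²(0.375) + (4)²(0.125) + (5)²(0.125) = 8.75
V(T) = E[T²] − (E[T])² = 8.75 − (2.5)² = 2.5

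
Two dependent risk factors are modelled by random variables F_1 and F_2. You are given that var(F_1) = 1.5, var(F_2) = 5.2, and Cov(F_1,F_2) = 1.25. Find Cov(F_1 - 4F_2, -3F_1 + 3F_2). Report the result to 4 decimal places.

-48.1500

Cov(F_1 - 4F_2, -3F_1 + 3F_2) = (1)(-3)var(F_1) + (-4)(3)var(F_2) + [(1)(3) + (-4)(-3)]Cov(F_1,F_2)
= -3·1.5 + -12·5.2 + 15·1.25 = -48.15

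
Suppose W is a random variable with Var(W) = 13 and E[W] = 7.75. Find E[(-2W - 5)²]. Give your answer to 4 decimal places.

E[-2W - 5] = -2·7.75 − 5 = -20.5
Var(-2W - 5) = (-2)²·13 = 52
E[(-2W - 5)²] = Var((-2W - 5)) + (E[(-2W - 5)])² = 52 + (-20.5)² = 472.25

472.2500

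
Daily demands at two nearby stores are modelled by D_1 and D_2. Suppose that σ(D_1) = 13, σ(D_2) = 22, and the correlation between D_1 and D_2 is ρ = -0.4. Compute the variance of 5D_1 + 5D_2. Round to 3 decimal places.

10605.000

var(D_1) = (13)² = 169;  var(D_2) = (22)² = 484
cov(D_1,D_2) = ρ·σ(D_1)·σ(D_2) = -0.4·13·22 = -114.4
var(5D_1 + 5D_2) = (5)²·var(D_1) + (5)²·var(D_2) + 2·(5)·(5)·cov(D_1,D_2)
= 25·169 + 25·484 + 50·-114.4 = 10605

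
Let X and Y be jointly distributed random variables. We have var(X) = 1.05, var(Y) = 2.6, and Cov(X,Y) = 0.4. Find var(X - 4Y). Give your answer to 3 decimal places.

var(X - 4Y) = (1)²·var(X) + (-4)²·var(Y) + 2·(1)·(-4)·Cov(X,Y)
= 1·1.05 + 16·2.6 + -8·0.4 = 39.45

39.450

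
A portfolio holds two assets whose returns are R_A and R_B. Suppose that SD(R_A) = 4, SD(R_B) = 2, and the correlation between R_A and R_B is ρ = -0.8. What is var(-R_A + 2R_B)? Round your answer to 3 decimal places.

57.600

var(R_A) = (4)² = 16;  var(R_B) = (2)² = 4
Cov(R_A,R_B) = ρ·SD(R_A)·SD(R_B) = -0.8·4·2 = -6.4
var(-R_A + 2R_B) = (-1)²·var(R_A) + (2)²·var(R_B) + 2·(-1)·(2)·Cov(R_A,R_B)
= 1·16 + 4·4 + -4·-6.4 = 57.6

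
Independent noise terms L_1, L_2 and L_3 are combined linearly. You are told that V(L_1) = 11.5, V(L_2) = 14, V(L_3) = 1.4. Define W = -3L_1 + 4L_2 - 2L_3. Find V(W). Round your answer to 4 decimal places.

333.1000

By independence, V(W) = (-3)²V(L_1) + (4)²V(L_2) + (-2)²V(L_3)
= (-3)²·11.5 + (4)²·14 + (-2)²·1.4 = 333.1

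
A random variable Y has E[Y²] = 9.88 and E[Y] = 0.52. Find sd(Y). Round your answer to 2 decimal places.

3.10

var(Y) = 9.88 − (0.52)² = 9.6096
sd(Y) = √9.6096 ≈ 3.10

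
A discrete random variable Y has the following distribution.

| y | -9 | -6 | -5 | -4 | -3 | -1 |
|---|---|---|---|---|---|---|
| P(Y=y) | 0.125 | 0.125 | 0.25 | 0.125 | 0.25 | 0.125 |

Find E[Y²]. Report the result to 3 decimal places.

25.250

E[Y²] = (-9)²(0.125) + (-6)²(0.125) + (-5)²(0.25) + (-4)²(0.125) + (-3)²(0.25) + (-1)²(0.125) = 25.25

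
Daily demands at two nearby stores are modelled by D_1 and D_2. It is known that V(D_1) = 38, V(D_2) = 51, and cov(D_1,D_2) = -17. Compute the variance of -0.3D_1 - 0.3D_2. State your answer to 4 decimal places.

V(-0.3D_1 - 0.3D_2) = (-0.3)²·V(D_1) + (-0.3)²·V(D_2) + 2·(-0.3)·(-0.3)·cov(D_1,D_2)
= 0.09·38 + 0.09·51 + 0.18·-17 = 4.95

4.9500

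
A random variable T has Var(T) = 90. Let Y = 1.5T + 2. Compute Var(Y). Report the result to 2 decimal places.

202.50

Var(1.5T + 2) = (1.5)²·Var(T) = 2.25·90 = 202.5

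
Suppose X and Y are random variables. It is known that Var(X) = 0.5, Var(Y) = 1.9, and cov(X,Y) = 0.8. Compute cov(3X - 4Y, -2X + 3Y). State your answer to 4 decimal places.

cov(3X - 4Y, -2X + 3Y) = (3)(-2)Var(X) + (-4)(3)Var(Y) + [(3)(3) + (-4)(-2)]cov(X,Y)
= -6·0.5 + -12·1.9 + 17·0.8 = -12.2

-12.2000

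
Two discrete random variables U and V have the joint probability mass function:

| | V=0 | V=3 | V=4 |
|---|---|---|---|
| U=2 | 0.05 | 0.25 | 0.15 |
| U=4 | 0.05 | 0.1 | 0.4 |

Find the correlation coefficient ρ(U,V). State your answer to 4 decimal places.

0.1920

E[U] = 3.1,  E[V] = 3.25
E[UV] = 10.3
Cov(U,V) = E[UV] − E[U]E[V] = 10.3 − (3.1)(3.25) = 0.225
Var(U) = 0.99,  Var(V) = 1.3875
ρ = 0.225 / √(0.99·1.3875) ≈ 0.1920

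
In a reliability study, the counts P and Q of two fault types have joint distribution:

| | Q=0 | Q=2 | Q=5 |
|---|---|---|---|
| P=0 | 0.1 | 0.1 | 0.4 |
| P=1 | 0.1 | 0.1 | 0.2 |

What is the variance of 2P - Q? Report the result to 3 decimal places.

E[P] = 0.4,  E[Q] = 3.4,  E[PQ] = 1.2
V(P) = 0.4 − (0.4)² = 0.24;  V(Q) = 15.8 − (3.4)² = 4.24
cov(P,Q) = 1.2 − (0.4)(3.4) = -0.16
V(2P - Q) = (2)²·0.24 + (-1)²·4.24 + 2·(2)·(-1)·-0.16 = 5.84

5.840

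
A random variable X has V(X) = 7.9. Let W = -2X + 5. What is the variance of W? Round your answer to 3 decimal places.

31.600

V(-2X + 5) = (-2)²·V(X) = 4·7.9 = 31.6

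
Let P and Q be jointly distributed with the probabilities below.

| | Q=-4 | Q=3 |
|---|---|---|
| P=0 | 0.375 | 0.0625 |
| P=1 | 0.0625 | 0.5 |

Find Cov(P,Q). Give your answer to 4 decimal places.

1.2852

E[P] = 0.5625,  E[Q] = -0.0625
E[PQ] = 1.25
Cov(P,Q) = E[PQ] − E[P]E[Q] = 1.25 − (0.5625)(-0.0625) = 1.28515625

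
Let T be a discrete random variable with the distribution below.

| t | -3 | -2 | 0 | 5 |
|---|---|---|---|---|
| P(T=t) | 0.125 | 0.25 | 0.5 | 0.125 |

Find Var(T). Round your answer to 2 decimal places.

E[T] = (-3)(0.125) + (-2)(0.25) + (0)(0.5) + (5)(0.125) = -0.25
E[T²] = (-3)²(0.125) + (-2)²(0.25) + (0)²(0.5) + (5)²(0.125) = 5.25
Var(T) = E[T²] − (E[T])² = 5.25 − (-0.25)² = 5.1875

5.19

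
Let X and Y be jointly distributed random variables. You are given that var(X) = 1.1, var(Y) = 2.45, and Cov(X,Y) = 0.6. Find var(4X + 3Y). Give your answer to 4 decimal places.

54.0500

var(4X + 3Y) = (4)²·var(X) + (3)²·var(Y) + 2·(4)·(3)·Cov(X,Y)
= 16·1.1 + 9·2.45 + 24·0.6 = 54.05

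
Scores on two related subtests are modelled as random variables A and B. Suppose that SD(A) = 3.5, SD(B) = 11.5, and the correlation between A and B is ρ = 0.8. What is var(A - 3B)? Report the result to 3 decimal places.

1009.300

var(A) = (3.5)² = 12.25;  var(B) = (11.5)² = 132.25
Cov(A,B) = ρ·SD(A)·SD(B) = 0.8·3.5·11.5 = 32.2
var(A - 3B) = (1)²·var(A) + (-3)²·var(B) + 2·(1)·(-3)·Cov(A,B)
= 1·12.25 + 9·132.25 + -6·32.2 = 1009.3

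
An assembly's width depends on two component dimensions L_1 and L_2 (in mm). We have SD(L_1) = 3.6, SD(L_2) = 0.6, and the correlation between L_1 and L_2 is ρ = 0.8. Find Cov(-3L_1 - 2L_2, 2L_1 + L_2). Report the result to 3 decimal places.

Var(L_1) = (3.6)² = 12.96;  Var(L_2) = (0.6)² = 0.36
Cov(L_1,L_2) = ρ·SD(L_1)·SD(L_2) = 0.8·3.6·0.6 = 1.728
Cov(-3L_1 - 2L_2, 2L_1 + L_2) = (-3)(2)Var(L_1) + (-2)(1)Var(L_2) + [(-3)(1) + (-2)(2)]Cov(L_1,L_2)
= -6·12.96 + -2·0.36 + -7·1.728 = -90.576

-90.576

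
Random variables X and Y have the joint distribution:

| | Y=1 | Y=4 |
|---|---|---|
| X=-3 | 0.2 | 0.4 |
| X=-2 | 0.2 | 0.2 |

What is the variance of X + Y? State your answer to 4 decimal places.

E[X] = -2.6,  E[Y] = 2.8,  E[XY] = -7.4
var(X) = 7 − (-2.6)² = 0.24;  var(Y) = 10 − (2.8)² = 2.16
Cov(X,Y) = -7.4 − (-2.6)(2.8) = -0.12
var(X + Y) = (1)²·0.24 + (1)²·2.16 + 2·(1)·(1)·-0.12 = 2.16

2.1600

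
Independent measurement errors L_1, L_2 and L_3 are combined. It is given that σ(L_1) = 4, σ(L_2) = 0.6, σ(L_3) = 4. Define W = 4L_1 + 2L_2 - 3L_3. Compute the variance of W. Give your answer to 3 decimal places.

var(L_1) = 16, var(L_2) = 0.36, var(L_3) = 16
By independence, var(W) = (4)²var(L_1) + (2)²var(L_2) + (-3)²var(L_3)
= (4)²·16 + (2)²·0.36 + (-3)²·16 = 401.44

401.440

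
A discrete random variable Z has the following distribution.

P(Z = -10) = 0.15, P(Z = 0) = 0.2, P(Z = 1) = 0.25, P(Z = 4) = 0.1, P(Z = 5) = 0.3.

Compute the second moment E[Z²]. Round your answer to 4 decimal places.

24.3500

E[Z²] = (-10)²(0.15) + (0)²(0.2) + (1)²(0.25) + (4)²(0.1) + (5)²(0.3) = 24.35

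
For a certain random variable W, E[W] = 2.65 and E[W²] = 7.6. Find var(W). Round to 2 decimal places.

var(W) = 7.6 − (2.65)² = 0.5775

0.58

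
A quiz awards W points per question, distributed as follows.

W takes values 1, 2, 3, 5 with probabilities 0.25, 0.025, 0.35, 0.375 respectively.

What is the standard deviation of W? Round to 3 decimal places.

E[W] = (1)(0.25) + (2)(0.025) + (3)(0.35) + (5)(0.375) = 3.225
E[W²] = (1)²(0.25) + (2)²(0.025) + (3)²(0.35) + (5)²(0.375) = 12.875
V(W) = E[W²] − (E[W])² = 12.875 − (3.225)² = 2.474375
SD(W) = √2.474375 ≈ 1.573

1.573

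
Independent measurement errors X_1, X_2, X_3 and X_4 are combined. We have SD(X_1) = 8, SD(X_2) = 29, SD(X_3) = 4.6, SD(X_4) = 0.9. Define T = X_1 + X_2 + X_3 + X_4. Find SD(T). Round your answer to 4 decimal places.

30.4462

Var(X_1) = 64, Var(X_2) = 841, Var(X_3) = 21.16, Var(X_4) = 0.81
By independence, Var(T) = (1)²Var(X_1) + (1)²Var(X_2) + (1)²Var(X_3) + (1)²Var(X_4)
= (1)²·64 + (1)²·841 + (1)²·21.16 + (1)²·0.81 = 926.97
SD(T) = √926.97 ≈ 30.4462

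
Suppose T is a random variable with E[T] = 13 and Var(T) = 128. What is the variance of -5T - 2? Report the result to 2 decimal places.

3200.00

Var(-5T - 2) = (-5)²·Var(T) = 25·128 = 3200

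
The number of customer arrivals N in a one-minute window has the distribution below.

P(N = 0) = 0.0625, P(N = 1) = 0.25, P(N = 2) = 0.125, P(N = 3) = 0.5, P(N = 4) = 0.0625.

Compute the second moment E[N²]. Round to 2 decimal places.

6.25

E[N²] = (0)²(0.0625) + (1)²(0.25) + (2)²(0.125) + (3)²(0.5) + (4)²(0.0625) = 6.25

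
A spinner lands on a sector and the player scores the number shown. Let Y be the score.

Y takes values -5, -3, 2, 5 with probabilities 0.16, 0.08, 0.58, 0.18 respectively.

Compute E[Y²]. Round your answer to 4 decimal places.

11.5400

E[Y²] = (-5)²(0.16) + (-3)²(0.08) + (2)²(0.58) + (5)²(0.18) = 11.54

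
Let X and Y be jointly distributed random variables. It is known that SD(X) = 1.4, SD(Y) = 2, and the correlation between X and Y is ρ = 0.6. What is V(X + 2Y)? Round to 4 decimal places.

24.6800

V(X) = (1.4)² = 1.96;  V(Y) = (2)² = 4
Cov(X,Y) = ρ·SD(X)·SD(Y) = 0.6·1.4·2 = 1.68
V(X + 2Y) = (1)²·V(X) + (2)²·V(Y) + 2·(1)·(2)·Cov(X,Y)
= 1·1.96 + 4·4 + 4·1.68 = 24.68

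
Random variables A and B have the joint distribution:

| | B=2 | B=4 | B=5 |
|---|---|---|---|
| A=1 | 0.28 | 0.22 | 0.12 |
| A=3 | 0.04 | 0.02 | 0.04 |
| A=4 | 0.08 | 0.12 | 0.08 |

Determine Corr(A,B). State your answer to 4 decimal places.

0.1566

E[A] = 2.04,  E[B] = 3.44
E[AB] = 7.28
cov(A,B) = E[AB] − E[A]E[B] = 7.28 − (2.04)(3.44) = 0.2624
V(A) = 1.8384,  V(B) = 1.5264
ρ = 0.2624 / √(1.8384·1.5264) ≈ 0.1566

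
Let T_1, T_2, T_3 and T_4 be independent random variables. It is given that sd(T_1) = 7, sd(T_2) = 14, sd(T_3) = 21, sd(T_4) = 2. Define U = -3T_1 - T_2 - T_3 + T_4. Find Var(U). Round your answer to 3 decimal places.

1082.000

Var(T_1) = 49, Var(T_2) = 196, Var(T_3) = 441, Var(T_4) = 4
By independence, Var(U) = (-3)²Var(T_1) + (-1)²Var(T_2) + (-1)²Var(T_3) + (1)²Var(T_4)
= (-3)²·49 + (-1)²·196 + (-1)²·441 + (1)²·4 = 1082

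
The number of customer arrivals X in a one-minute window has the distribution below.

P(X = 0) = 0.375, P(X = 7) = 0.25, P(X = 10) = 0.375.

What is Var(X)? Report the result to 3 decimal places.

19.500

E[X] = (0)(0.375) + (7)(0.25) + (10)(0.375) = 5.5
E[X²] = (0)²(0.375) + (7)²(0.25) + (10)²(0.375) = 49.75
Var(X) = E[X²] − (E[X])² = 49.75 − (5.5)² = 19.5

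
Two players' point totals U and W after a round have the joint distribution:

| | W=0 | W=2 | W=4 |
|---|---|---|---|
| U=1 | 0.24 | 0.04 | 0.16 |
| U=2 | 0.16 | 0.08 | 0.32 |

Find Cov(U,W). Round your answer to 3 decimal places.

E[U] = 1.56,  E[W] = 2.16
E[UW] = 3.6
Cov(U,W) = E[UW] − E[U]E[W] = 3.6 − (1.56)(2.16) = 0.2304

0.230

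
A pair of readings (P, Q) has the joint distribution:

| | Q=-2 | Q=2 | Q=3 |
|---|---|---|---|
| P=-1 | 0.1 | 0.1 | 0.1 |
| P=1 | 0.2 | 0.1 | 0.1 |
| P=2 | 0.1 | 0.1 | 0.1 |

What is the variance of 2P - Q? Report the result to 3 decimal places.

11.010

E[P] = 0.7,  E[Q] = 0.7,  E[PQ] = 0.4
var(P) = 1.9 − (0.7)² = 1.41;  var(Q) = 5.5 − (0.7)² = 5.01
Cov(P,Q) = 0.4 − (0.7)(0.7) = -0.09
var(2P - Q) = (2)²·1.41 + (-1)²·5.01 + 2·(2)·(-1)·-0.09 = 11.01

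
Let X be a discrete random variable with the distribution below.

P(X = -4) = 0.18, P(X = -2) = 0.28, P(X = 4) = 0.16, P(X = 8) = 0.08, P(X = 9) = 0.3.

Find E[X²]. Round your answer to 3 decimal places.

E[X²] = (-4)²(0.18) + (-2)²(0.28) + (4)²(0.16) + (8)²(0.08) + (9)²(0.3) = 35.98

35.980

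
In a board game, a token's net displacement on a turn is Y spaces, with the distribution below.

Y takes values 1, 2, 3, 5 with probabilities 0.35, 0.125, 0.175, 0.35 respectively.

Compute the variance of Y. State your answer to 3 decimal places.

E[Y] = (1)(0.35) + (2)(0.125) + (3)(0.175) + (5)(0.35) = 2.875
E[Y²] = (1)²(0.35) + (2)²(0.125) + (3)²(0.175) + (5)²(0.35) = 11.175
V(Y) = E[Y²] − (E[Y])² = 11.175 − (2.875)² = 2.909375

2.909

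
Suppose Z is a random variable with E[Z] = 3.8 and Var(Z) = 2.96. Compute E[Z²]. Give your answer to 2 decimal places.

E[Z²] = Var(Z) + (E[Z])² = 2.96 + (3.8)² = 17.4

17.40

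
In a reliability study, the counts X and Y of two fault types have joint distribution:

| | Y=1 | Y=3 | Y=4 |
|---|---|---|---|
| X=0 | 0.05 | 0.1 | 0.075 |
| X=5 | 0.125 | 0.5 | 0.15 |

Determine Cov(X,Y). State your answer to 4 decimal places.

E[X] = 3.875,  E[Y] = 2.875
E[XY] = 11.125
Cov(X,Y) = E[XY] − E[X]E[Y] = 11.125 − (3.875)(2.875) = -0.015625

-0.0156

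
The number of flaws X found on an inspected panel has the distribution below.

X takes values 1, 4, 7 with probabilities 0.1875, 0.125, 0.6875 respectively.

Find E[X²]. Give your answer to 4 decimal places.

35.8750

E[X²] = (1)²(0.1875) + (4)²(0.125) + (7)²(0.6875) = 35.875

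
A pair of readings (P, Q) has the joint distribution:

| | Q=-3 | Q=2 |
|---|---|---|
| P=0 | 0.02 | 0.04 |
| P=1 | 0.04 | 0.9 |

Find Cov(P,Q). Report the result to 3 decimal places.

0.082

E[P] = 0.94,  E[Q] = 1.7
E[PQ] = 1.68
Cov(P,Q) = E[PQ] − E[P]E[Q] = 1.68 − (0.94)(1.7) = 0.082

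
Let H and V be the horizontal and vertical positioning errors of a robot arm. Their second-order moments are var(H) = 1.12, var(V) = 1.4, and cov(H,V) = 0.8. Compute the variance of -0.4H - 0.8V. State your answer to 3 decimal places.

var(-0.4H - 0.8V) = (-0.4)²·var(H) + (-0.8)²·var(V) + 2·(-0.4)·(-0.8)·cov(H,V)
= 0.16·1.12 + 0.64·1.4 + 0.64·0.8 = 1.5872

1.587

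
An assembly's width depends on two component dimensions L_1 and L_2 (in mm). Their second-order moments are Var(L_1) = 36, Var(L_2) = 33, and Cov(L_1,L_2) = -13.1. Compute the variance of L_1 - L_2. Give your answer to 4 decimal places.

Var(L_1 - L_2) = (1)²·Var(L_1) + (-1)²·Var(L_2) + 2·(1)·(-1)·Cov(L_1,L_2)
= 1·36 + 1·33 + -2·-13.1 = 95.2

95.2000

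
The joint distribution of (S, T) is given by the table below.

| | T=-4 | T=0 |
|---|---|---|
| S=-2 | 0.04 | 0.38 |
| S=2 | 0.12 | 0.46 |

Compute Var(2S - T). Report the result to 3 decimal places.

E[S] = 0.32,  E[T] = -0.64,  E[ST] = -0.64
Var(S) = 4 − (0.32)² = 3.8976;  Var(T) = 2.56 − (-0.64)² = 2.1504
Cov(S,T) = -0.64 − (0.32)(-0.64) = -0.4352
Var(2S - T) = (2)²·3.8976 + (-1)²·2.1504 + 2·(2)·(-1)·-0.4352 = 19.4816

19.482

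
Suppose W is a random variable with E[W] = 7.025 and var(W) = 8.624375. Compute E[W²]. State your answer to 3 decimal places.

E[W²] = var(W) + (E[W])² = 8.624375 + (7.025)² = 57.975

57.975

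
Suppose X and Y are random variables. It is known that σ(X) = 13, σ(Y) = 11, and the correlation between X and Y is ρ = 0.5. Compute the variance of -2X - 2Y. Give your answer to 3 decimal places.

1732.000

Var(X) = (13)² = 169;  Var(Y) = (11)² = 121
Cov(X,Y) = ρ·σ(X)·σ(Y) = 0.5·13·11 = 71.5
Var(-2X - 2Y) = (-2)²·Var(X) + (-2)²·Var(Y) + 2·(-2)·(-2)·Cov(X,Y)
= 4·169 + 4·121 + 8·71.5 = 1732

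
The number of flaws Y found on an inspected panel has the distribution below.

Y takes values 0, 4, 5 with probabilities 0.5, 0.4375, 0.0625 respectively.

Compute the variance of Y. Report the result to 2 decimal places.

E[Y] = (0)(0.5) + (4)(0.4375) + (5)(0.0625) = 2.0625
E[Y²] = (0)²(0.5) + (4)²(0.4375) + (5)²(0.0625) = 8.5625
Var(Y) = E[Y²] − (E[Y])² = 8.5625 − (2.0625)² = 4.30859375

4.31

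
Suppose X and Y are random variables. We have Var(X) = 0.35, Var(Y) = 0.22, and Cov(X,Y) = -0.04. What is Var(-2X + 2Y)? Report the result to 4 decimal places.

2.6000

Var(-2X + 2Y) = (-2)²·Var(X) + (2)²·Var(Y) + 2·(-2)·(2)·Cov(X,Y)
= 4·0.35 + 4·0.22 + -8·-0.04 = 2.6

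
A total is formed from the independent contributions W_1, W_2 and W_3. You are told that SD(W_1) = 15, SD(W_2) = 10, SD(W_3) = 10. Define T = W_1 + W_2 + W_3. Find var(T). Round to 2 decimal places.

var(W_1) = 225, var(W_2) = 100, var(W_3) = 100
By independence, var(T) = (1)²var(W_1) + (1)²var(W_2) + (1)²var(W_3)
= (1)²·225 + (1)²·100 + (1)²·100 = 425

425.00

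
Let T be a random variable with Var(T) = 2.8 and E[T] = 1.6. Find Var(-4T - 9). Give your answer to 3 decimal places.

Var(-4T - 9) = (-4)²·Var(T) = 16·2.8 = 44.8

44.800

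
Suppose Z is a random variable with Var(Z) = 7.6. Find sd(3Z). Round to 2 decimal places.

8.27

Var(3Z) = (3)²·7.6 = 68.4
sd(3Z) = √68.4 ≈ 8.27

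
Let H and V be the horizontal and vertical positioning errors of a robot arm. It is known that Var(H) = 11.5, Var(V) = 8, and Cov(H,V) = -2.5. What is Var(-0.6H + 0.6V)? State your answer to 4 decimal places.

Var(-0.6H + 0.6V) = (-0.6)²·Var(H) + (0.6)²·Var(V) + 2·(-0.6)·(0.6)·Cov(H,V)
= 0.36·11.5 + 0.36·8 + -0.72·-2.5 = 8.82

8.8200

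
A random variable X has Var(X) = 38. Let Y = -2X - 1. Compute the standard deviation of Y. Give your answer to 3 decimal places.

12.329

Var(-2X - 1) = (-2)²·38 = 152
SD(Y) = √152 ≈ 12.329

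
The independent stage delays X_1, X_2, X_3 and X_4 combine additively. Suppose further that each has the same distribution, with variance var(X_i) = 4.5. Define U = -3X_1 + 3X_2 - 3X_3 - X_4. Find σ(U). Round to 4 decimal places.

11.2250

By independence, var(U) = (-3)²var(X_1) + (3)²var(X_2) + (-3)²var(X_3) + (-1)²var(X_4)
= (-3)²·4.5 + (3)²·4.5 + (-3)²·4.5 + (-1)²·4.5 = 126
σ(U) = √126 ≈ 11.2250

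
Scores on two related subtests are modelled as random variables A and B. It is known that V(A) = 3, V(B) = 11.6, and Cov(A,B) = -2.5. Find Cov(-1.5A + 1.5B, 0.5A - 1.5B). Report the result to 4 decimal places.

-35.8500

Cov(-1.5A + 1.5B, 0.5A - 1.5B) = (-1.5)(0.5)V(A) + (1.5)(-1.5)V(B) + [(-1.5)(-1.5) + (1.5)(0.5)]Cov(A,B)
= -0.75·3 + -2.25·11.6 + 3·-2.5 = -35.85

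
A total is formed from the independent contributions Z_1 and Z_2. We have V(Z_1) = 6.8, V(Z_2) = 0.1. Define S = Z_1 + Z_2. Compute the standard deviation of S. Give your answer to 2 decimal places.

2.63

By independence, V(S) = (1)²V(Z_1) + (1)²V(Z_2)
= (1)²·6.8 + (1)²·0.1 = 6.9
sd(S) = √6.9 ≈ 2.63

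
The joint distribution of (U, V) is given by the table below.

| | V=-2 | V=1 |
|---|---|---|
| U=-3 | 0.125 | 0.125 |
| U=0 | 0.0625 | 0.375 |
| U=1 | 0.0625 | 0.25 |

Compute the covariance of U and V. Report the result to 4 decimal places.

0.6094

E[U] = -0.4375,  E[V] = 0.25
E[UV] = 0.5
Cov(U,V) = E[UV] − E[U]E[V] = 0.5 − (-0.4375)(0.25) = 0.609375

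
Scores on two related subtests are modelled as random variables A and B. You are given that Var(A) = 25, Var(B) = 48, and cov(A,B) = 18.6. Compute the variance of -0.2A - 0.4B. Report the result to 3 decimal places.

11.656

Var(-0.2A - 0.4B) = (-0.2)²·Var(A) + (-0.4)²·Var(B) + 2·(-0.2)·(-0.4)·cov(A,B)
= 0.04·25 + 0.16·48 + 0.16·18.6 = 11.656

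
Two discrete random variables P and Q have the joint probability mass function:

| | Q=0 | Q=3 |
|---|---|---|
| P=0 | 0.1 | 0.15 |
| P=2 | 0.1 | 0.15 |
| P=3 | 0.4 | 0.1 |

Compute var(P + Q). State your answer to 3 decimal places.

2.460

E[P] = 2,  E[Q] = 1.2,  E[PQ] = 1.8
var(P) = 5.5 − (2)² = 1.5;  var(Q) = 3.6 − (1.2)² = 2.16
cov(P,Q) = 1.8 − (2)(1.2) = -0.6
var(P + Q) = (1)²·1.5 + (1)²·2.16 + 2·(1)·(1)·-0.6 = 2.46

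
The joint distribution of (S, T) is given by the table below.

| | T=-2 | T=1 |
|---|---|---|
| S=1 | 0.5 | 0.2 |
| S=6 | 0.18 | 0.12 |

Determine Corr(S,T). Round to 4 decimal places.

E[S] = 2.5,  E[T] = -1.04
E[ST] = -2.24
cov(S,T) = E[ST] − E[S]E[T] = -2.24 − (2.5)(-1.04) = 0.36
V(S) = 5.25,  V(T) = 1.9584
ρ = 0.36 / √(5.25·1.9584) ≈ 0.1123

0.1123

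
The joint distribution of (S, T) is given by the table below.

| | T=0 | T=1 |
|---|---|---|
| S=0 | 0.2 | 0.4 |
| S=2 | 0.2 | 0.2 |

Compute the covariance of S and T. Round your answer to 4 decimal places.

E[S] = 0.8,  E[T] = 0.6
E[ST] = 0.4
Cov(S,T) = E[ST] − E[S]E[T] = 0.4 − (0.8)(0.6) = -0.08

-0.0800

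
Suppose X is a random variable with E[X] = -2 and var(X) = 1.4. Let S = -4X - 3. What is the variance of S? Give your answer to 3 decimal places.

var(-4X - 3) = (-4)²·var(X) = 16·1.4 = 22.4

22.400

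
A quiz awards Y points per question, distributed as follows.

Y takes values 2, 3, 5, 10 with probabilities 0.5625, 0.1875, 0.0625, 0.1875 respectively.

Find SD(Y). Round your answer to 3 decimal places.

3.039

E[Y] = (2)(0.5625) + (3)(0.1875) + (5)(0.0625) + (10)(0.1875) = 3.875
E[Y²] = (2)²(0.5625) + (3)²(0.1875) + (5)²(0.0625) + (10)²(0.1875) = 24.25
Var(Y) = E[Y²] − (E[Y])² = 24.25 − (3.875)² = 9.234375
SD(Y) = √9.234375 ≈ 3.039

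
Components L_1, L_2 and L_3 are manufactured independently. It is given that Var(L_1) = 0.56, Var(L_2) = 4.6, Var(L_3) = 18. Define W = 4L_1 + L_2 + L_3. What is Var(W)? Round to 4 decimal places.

By independence, Var(W) = (4)²Var(L_1) + (1)²Var(L_2) + (1)²Var(L_3)
= (4)²·0.56 + (1)²·4.6 + (1)²·18 = 31.56

31.5600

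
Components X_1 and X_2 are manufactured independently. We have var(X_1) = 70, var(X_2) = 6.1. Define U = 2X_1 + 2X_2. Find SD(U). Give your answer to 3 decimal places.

By independence, var(U) = (2)²var(X_1) + (2)²var(X_2)
= (2)²·70 + (2)²·6.1 = 304.4
SD(U) = √304.4 ≈ 17.447

17.447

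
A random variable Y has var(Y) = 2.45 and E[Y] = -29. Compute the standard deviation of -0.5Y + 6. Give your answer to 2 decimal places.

0.78

var(-0.5Y + 6) = (-0.5)²·2.45 = 0.6125
SD(-0.5Y + 6) = √0.6125 ≈ 0.78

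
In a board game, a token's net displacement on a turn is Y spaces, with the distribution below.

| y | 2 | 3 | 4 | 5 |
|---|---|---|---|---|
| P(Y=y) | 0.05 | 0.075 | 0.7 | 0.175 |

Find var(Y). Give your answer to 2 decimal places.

E[Y] = (2)(0.05) + (3)(0.075) + (4)(0.7) + (5)(0.175) = 4
E[Y²] = (2)²(0.05) + (3)²(0.075) + (4)²(0.7) + (5)²(0.175) = 16.45
var(Y) = E[Y²] − (E[Y])² = 16.45 − (4)² = 0.45

0.45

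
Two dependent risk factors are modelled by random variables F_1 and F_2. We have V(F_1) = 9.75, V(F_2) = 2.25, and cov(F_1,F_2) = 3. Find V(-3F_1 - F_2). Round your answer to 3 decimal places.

V(-3F_1 - F_2) = (-3)²·V(F_1) + (-1)²·V(F_2) + 2·(-3)·(-1)·cov(F_1,F_2)
= 9·9.75 + 1·2.25 + 6·3 = 108

108.000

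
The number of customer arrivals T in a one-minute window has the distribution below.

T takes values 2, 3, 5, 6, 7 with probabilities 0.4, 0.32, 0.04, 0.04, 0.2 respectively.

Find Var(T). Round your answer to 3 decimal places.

3.760

E[T] = (2)(0.4) + (3)(0.32) + (5)(0.04) + (6)(0.04) + (7)(0.2) = 3.6
E[T²] = (2)²(0.4) + (3)²(0.32) + (5)²(0.04) + (6)²(0.04) + (7)²(0.2) = 16.72
Var(T) = E[T²] − (E[T])² = 16.72 − (3.6)² = 3.76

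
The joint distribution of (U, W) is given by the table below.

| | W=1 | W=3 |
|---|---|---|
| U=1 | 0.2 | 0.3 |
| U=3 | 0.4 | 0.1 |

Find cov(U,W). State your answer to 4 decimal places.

-0.4000

E[U] = 2,  E[W] = 1.8
E[UW] = 3.2
cov(U,W) = E[UW] − E[U]E[W] = 3.2 − (2)(1.8) = -0.4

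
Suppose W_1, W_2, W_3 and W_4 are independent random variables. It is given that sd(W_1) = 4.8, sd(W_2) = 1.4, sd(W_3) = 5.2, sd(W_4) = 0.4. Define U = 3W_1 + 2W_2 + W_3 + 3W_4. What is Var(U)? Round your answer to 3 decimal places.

Var(W_1) = 23.04, Var(W_2) = 1.96, Var(W_3) = 27.04, Var(W_4) = 0.16
By independence, Var(U) = (3)²Var(W_1) + (2)²Var(W_2) + (1)²Var(W_3) + (3)²Var(W_4)
= (3)²·23.04 + (2)²·1.96 + (1)²·27.04 + (3)²·0.16 = 243.68

243.680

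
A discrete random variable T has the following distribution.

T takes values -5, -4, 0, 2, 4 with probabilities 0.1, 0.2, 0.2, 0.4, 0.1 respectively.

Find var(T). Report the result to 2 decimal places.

E[T] = (-5)(0.1) + (-4)(0.2) + (0)(0.2) + (2)(0.4) + (4)(0.1) = -0.1
E[T²] = (-5)²(0.1) + (-4)²(0.2) + (0)²(0.2) + (2)²(0.4) + (4)²(0.1) = 8.9
var(T) = E[T²] − (E[T])² = 8.9 − (-0.1)² = 8.89

8.89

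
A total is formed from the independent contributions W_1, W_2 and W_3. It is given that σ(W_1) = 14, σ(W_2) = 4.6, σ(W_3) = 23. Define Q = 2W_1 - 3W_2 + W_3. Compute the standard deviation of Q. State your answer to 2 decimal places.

Var(W_1) = 196, Var(W_2) = 21.16, Var(W_3) = 529
By independence, Var(Q) = (2)²Var(W_1) + (-3)²Var(W_2) + (1)²Var(W_3)
= (2)²·196 + (-3)²·21.16 + (1)²·529 = 1503.44
σ(Q) = √1503.44 ≈ 38.77

38.77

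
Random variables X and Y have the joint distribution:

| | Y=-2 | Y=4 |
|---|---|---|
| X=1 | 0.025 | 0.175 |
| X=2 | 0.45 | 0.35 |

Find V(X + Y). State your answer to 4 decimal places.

8.2975

E[X] = 1.8,  E[Y] = 1.15,  E[XY] = 1.65
V(X) = 3.4 − (1.8)² = 0.16;  V(Y) = 10.3 − (1.15)² = 8.9775
Cov(X,Y) = 1.65 − (1.8)(1.15) = -0.42
V(X + Y) = (1)²·0.16 + (1)²·8.9775 + 2·(1)·(1)·-0.42 = 8.2975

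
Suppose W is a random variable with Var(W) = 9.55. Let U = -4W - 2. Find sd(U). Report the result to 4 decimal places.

Var(-4W - 2) = (-4)²·9.55 = 152.8
sd(U) = √152.8 ≈ 12.3612

12.3612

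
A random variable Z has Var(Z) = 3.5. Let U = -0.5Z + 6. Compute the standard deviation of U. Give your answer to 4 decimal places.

0.9354

Var(-0.5Z + 6) = (-0.5)²·3.5 = 0.875
σ(U) = √0.875 ≈ 0.9354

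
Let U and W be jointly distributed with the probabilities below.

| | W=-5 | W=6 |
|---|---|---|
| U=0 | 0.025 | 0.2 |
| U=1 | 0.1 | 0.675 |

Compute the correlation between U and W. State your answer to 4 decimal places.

E[U] = 0.775,  E[W] = 4.625
E[UW] = 3.55
Cov(U,W) = E[UW] − E[U]E[W] = 3.55 − (0.775)(4.625) = -0.034375
Var(U) = 0.174375,  Var(W) = 13.234375
ρ = -0.034375 / √(0.174375·13.234375) ≈ -0.0226

-0.0226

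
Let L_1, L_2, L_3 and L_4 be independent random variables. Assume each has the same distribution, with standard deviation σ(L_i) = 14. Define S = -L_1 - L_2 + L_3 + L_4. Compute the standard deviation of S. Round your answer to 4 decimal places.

var(L_i) = (14)² = 196
By independence, var(S) = (-1)²var(L_1) + (-1)²var(L_2) + (1)²var(L_3) + (1)²var(L_4)
= (-1)²·196 + (-1)²·196 + (1)²·196 + (1)²·196 = 784
σ(S) = √784 ≈ 28.0000

28.0000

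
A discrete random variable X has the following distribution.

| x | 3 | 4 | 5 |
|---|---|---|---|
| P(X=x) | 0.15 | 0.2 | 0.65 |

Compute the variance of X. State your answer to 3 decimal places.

0.550

E[X] = (3)(0.15) + (4)(0.2) + (5)(0.65) = 4.5
E[X²] = (3)²(0.15) + (4)²(0.2) + (5)²(0.65) = 20.8
Var(X) = E[X²] − (E[X])² = 20.8 − (4.5)² = 0.55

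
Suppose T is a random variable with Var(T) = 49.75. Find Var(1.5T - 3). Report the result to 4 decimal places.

Var(1.5T - 3) = (1.5)²·Var(T) = 2.25·49.75 = 111.9375

111.9375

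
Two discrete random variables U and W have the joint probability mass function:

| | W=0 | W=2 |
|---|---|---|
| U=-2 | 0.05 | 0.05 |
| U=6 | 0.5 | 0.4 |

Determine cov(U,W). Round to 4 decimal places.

E[U] = 5.2,  E[W] = 0.9
E[UW] = 4.6
cov(U,W) = E[UW] − E[U]E[W] = 4.6 − (5.2)(0.9) = -0.08

-0.0800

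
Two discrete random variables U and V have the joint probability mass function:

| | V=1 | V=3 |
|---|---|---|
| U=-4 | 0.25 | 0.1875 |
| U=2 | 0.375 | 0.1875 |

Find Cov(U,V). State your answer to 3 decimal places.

E[U] = -0.625,  E[V] = 1.75
E[UV] = -1.375
Cov(U,V) = E[UV] − E[U]E[V] = -1.375 − (-0.625)(1.75) = -0.28125

-0.281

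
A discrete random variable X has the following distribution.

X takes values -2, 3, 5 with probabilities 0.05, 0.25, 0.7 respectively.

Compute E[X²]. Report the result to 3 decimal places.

E[X²] = (-2)²(0.05) + (3)²(0.25) + (5)²(0.7) = 19.95

19.950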